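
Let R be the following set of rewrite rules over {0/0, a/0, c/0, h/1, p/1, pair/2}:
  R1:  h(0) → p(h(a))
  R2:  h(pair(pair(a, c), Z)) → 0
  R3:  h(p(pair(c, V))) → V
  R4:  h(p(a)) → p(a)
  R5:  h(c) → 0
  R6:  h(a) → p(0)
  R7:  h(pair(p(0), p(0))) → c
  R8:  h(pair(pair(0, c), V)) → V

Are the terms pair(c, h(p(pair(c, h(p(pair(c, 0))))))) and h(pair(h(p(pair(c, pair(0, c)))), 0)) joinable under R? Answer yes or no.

no — NF(t₁) = pair(c, 0), NF(t₂) = 0

Reduce t₁ = pair(c, h(p(pair(c, h(p(pair(c, 0))))))):
1. pair(c, h(p(pair(c, h(p(pair(c, 0)))))))  →  pair(c, h(p(pair(c, 0))))   [R3 at 2]
2. pair(c, h(p(pair(c, 0))))  →  pair(c, 0)   [R3 at 2]

Reduce t₂ = h(pair(h(p(pair(c, pair(0, c)))), 0)):
1. h(pair(h(p(pair(c, pair(0, c)))), 0))  →  h(pair(pair(0, c), 0))   [R3 at 1.1]
2. h(pair(pair(0, c), 0))  →  0   [R8 at ε]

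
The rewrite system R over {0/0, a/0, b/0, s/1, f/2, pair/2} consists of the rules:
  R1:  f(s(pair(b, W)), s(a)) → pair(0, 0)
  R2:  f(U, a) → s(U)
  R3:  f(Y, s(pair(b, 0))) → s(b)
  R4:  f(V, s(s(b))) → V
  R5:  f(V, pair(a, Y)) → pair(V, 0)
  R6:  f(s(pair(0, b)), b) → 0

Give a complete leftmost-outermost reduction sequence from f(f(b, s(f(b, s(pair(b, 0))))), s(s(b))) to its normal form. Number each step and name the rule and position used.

1. f(f(b, s(f(b, s(pair(b, 0))))), s(s(b)))  →  f(b, s(f(b, s(pair(b, 0)))))   [R4 at ε]
2. f(b, s(f(b, s(pair(b, 0)))))  →  f(b, s(s(b)))   [R3 at 2.1]
3. f(b, s(s(b)))  →  b   [R4 at ε]

b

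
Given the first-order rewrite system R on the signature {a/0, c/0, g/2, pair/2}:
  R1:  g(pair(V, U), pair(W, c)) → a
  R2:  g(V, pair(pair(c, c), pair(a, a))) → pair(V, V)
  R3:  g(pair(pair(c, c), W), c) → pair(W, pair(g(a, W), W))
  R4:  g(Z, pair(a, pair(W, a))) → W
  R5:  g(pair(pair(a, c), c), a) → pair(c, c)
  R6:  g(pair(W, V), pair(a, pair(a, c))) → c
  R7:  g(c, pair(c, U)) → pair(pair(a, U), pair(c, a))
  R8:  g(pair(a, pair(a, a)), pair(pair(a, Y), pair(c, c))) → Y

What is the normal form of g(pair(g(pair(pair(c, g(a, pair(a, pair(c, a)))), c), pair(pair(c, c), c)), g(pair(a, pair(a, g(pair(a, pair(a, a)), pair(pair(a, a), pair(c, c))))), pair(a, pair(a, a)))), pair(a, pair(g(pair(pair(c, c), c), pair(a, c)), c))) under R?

c

1. g(pair(g(pair(pair(c, g(a, pair(a, pair(c, a)))), c), pair(pair(c, c), c)), g(pair(a, pair(a, g(pair(a, pair(a, a)), pair(pair(a, a), pair(c, c))))), pair(a, pair(a, a)))), pair(a, pair(g(pair(pair(c, c), c), pair(a, c)), c)))  →  g(pair(a, g(pair(a, pair(a, g(pair(a, pair(a, a)), pair(pair(a, a), pair(c, c))))), pair(a, pair(a, a)))), pair(a, pair(g(pair(pair(c, c), c), pair(a, c)), c)))   [R1 at 1.1]
2. g(pair(a, g(pair(a, pair(a, g(pair(a, pair(a, a)), pair(pair(a, a), pair(c, c))))), pair(a, pair(a, a)))), pair(a, pair(g(pair(pair(c, c), c), pair(a, c)), c)))  →  g(pair(a, a), pair(a, pair(g(pair(pair(c, c), c), pair(a, c)), c)))   [R4 at 1.2]
3. g(pair(a, a), pair(a, pair(g(pair(pair(c, c), c), pair(a, c)), c)))  →  g(pair(a, a), pair(a, pair(a, c)))   [R1 at 2.2.1]
4. g(pair(a, a), pair(a, pair(a, c)))  →  c   [R6 at ε]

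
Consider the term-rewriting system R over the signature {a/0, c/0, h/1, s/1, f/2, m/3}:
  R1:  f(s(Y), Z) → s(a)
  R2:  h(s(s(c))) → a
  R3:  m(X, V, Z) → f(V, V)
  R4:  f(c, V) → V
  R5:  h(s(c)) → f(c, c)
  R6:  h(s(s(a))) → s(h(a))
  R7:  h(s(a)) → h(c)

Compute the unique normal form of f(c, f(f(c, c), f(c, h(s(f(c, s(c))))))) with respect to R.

a

1. f(c, f(f(c, c), f(c, h(s(f(c, s(c)))))))  →  f(f(c, c), f(c, h(s(f(c, s(c))))))   [R4 at ε]
2. f(f(c, c), f(c, h(s(f(c, s(c))))))  →  f(c, f(c, h(s(f(c, s(c))))))   [R4 at 1]
3. f(c, f(c, h(s(f(c, s(c))))))  →  f(c, h(s(f(c, s(c)))))   [R4 at ε]
4. f(c, h(s(f(c, s(c)))))  →  h(s(f(c, s(c))))   [R4 at ε]
5. h(s(f(c, s(c))))  →  h(s(s(c)))   [R4 at 1.1]
6. h(s(s(c)))  →  a   [R2 at ε]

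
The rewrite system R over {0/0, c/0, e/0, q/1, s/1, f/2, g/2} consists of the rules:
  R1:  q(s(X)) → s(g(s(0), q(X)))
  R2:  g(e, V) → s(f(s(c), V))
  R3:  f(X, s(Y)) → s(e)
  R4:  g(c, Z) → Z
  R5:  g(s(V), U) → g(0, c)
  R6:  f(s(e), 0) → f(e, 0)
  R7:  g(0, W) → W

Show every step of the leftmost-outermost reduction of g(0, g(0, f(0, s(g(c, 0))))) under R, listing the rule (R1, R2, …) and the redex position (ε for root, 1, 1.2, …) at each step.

1. g(0, g(0, f(0, s(g(c, 0)))))  →  g(0, f(0, s(g(c, 0))))   [R7 at ε]
2. g(0, f(0, s(g(c, 0))))  →  f(0, s(g(c, 0)))   [R7 at ε]
3. f(0, s(g(c, 0)))  →  s(e)   [R3 at ε]

s(e)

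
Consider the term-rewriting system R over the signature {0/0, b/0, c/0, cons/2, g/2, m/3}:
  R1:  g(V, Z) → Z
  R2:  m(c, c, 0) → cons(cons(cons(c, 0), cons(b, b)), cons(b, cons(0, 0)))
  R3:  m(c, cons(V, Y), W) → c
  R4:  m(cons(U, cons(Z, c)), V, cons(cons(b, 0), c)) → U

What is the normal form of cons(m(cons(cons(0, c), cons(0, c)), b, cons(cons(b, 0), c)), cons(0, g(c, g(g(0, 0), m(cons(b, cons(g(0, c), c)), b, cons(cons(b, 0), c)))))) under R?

1. cons(m(cons(cons(0, c), cons(0, c)), b, cons(cons(b, 0), c)), cons(0, g(c, g(g(0, 0), m(cons(b, cons(g(0, c), c)), b, cons(cons(b, 0), c))))))  →  cons(cons(0, c), cons(0, g(c, g(g(0, 0), m(cons(b, cons(g(0, c), c)), b, cons(cons(b, 0), c))))))   [R4 at 1]
2. cons(cons(0, c), cons(0, g(c, g(g(0, 0), m(cons(b, cons(g(0, c), c)), b, cons(cons(b, 0), c))))))  →  cons(cons(0, c), cons(0, g(g(0, 0), m(cons(b, cons(g(0, c), c)), b, cons(cons(b, 0), c)))))   [R1 at 2.2]
3. cons(cons(0, c), cons(0, g(g(0, 0), m(cons(b, cons(g(0, c), c)), b, cons(cons(b, 0), c)))))  →  cons(cons(0, c), cons(0, m(cons(b, cons(g(0, c), c)), b, cons(cons(b, 0), c))))   [R1 at 2.2]
4. cons(cons(0, c), cons(0, m(cons(b, cons(g(0, c), c)), b, cons(cons(b, 0), c))))  →  cons(cons(0, c), cons(0, b))   [R4 at 2.2]

cons(cons(0, c), cons(0, b))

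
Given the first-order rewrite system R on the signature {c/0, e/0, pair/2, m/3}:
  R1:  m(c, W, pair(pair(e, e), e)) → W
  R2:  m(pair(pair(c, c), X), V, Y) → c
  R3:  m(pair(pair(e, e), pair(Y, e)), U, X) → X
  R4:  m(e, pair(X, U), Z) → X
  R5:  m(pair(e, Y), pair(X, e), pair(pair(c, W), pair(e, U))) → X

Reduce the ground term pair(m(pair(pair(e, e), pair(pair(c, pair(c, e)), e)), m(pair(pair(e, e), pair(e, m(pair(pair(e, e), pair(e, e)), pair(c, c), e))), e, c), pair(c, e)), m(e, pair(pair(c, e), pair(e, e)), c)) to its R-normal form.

1. pair(m(pair(pair(e, e), pair(pair(c, pair(c, e)), e)), m(pair(pair(e, e), pair(e, m(pair(pair(e, e), pair(e, e)), pair(c, c), e))), e, c), pair(c, e)), m(e, pair(pair(c, e), pair(e, e)), c))  →  pair(pair(c, e), m(e, pair(pair(c, e), pair(e, e)), c))   [R3 at 1]
2. pair(pair(c, e), m(e, pair(pair(c, e), pair(e, e)), c))  →  pair(pair(c, e), pair(c, e))   [R4 at 2]

pair(pair(c, e), pair(c, e))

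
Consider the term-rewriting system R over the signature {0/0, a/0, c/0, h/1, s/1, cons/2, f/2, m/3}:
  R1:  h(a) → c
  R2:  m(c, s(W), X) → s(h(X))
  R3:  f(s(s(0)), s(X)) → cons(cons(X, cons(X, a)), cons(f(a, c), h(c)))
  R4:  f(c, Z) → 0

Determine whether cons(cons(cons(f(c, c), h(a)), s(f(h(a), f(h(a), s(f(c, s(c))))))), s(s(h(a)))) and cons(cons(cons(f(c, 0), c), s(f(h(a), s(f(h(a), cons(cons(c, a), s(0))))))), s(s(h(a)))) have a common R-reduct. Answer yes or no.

yes — NF(t₁) = cons(cons(cons(0, c), s(0)), s(s(c))), NF(t₂) = cons(cons(cons(0, c), s(0)), s(s(c)))

Reduce t₁ = cons(cons(cons(f(c, c), h(a)), s(f(h(a), f(h(a), s(f(c, s(c))))))), s(s(h(a)))):
1. cons(cons(cons(f(c, c), h(a)), s(f(h(a), f(h(a), s(f(c, s(c))))))), s(s(h(a))))  →  cons(cons(cons(0, h(a)), s(f(h(a), f(h(a), s(f(c, s(c))))))), s(s(h(a))))   [R4 at 1.1.1]
2. cons(cons(cons(0, h(a)), s(f(h(a), f(h(a), s(f(c, s(c))))))), s(s(h(a))))  →  cons(cons(cons(0, c), s(f(h(a), f(h(a), s(f(c, s(c))))))), s(s(h(a))))   [R1 at 1.1.2]
3. cons(cons(cons(0, c), s(f(h(a), f(h(a), s(f(c, s(c))))))), s(s(h(a))))  →  cons(cons(cons(0, c), s(f(c, f(h(a), s(f(c, s(c))))))), s(s(h(a))))   [R1 at 1.2.1.1]
4. cons(cons(cons(0, c), s(f(c, f(h(a), s(f(c, s(c))))))), s(s(h(a))))  →  cons(cons(cons(0, c), s(0)), s(s(h(a))))   [R4 at 1.2.1]
5. cons(cons(cons(0, c), s(0)), s(s(h(a))))  →  cons(cons(cons(0, c), s(0)), s(s(c)))   [R1 at 2.1.1]

Reduce t₂ = cons(cons(cons(f(c, 0), c), s(f(h(a), s(f(h(a), cons(cons(c, a), s(0))))))), s(s(h(a)))):
1. cons(cons(cons(f(c, 0), c), s(f(h(a), s(f(h(a), cons(cons(c, a), s(0))))))), s(s(h(a))))  →  cons(cons(cons(0, c), s(f(h(a), s(f(h(a), cons(cons(c, a), s(0))))))), s(s(h(a))))   [R4 at 1.1.1]
2. cons(cons(cons(0, c), s(f(h(a), s(f(h(a), cons(cons(c, a), s(0))))))), s(s(h(a))))  →  cons(cons(cons(0, c), s(f(c, s(f(h(a), cons(cons(c, a), s(0))))))), s(s(h(a))))   [R1 at 1.2.1.1]
3. cons(cons(cons(0, c), s(f(c, s(f(h(a), cons(cons(c, a), s(0))))))), s(s(h(a))))  →  cons(cons(cons(0, c), s(0)), s(s(h(a))))   [R4 at 1.2.1]
4. cons(cons(cons(0, c), s(0)), s(s(h(a))))  →  cons(cons(cons(0, c), s(0)), s(s(c)))   [R1 at 2.1.1]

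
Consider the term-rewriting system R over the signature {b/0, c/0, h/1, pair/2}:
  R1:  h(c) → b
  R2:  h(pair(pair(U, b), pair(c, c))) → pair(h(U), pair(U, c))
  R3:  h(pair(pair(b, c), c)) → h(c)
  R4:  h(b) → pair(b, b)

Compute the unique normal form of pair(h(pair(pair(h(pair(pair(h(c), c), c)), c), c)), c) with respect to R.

1. pair(h(pair(pair(h(pair(pair(h(c), c), c)), c), c)), c)  →  pair(h(pair(pair(h(pair(pair(b, c), c)), c), c)), c)   [R1 at 1.1.1.1.1.1.1]
2. pair(h(pair(pair(h(pair(pair(b, c), c)), c), c)), c)  →  pair(h(pair(pair(h(c), c), c)), c)   [R3 at 1.1.1.1]
3. pair(h(pair(pair(h(c), c), c)), c)  →  pair(h(pair(pair(b, c), c)), c)   [R1 at 1.1.1.1]
4. pair(h(pair(pair(b, c), c)), c)  →  pair(h(c), c)   [R3 at 1]
5. pair(h(c), c)  →  pair(b, c)   [R1 at 1]

pair(b, c)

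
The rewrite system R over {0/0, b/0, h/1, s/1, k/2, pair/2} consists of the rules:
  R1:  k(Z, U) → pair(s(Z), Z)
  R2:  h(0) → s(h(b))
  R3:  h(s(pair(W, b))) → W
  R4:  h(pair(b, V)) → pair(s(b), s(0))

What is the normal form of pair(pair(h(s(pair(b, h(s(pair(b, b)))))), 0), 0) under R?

pair(pair(b, 0), 0)

1. pair(pair(h(s(pair(b, h(s(pair(b, b)))))), 0), 0)  →  pair(pair(h(s(pair(b, b))), 0), 0)   [R3 at 1.1.1.1.2]
2. pair(pair(h(s(pair(b, b))), 0), 0)  →  pair(pair(b, 0), 0)   [R3 at 1.1]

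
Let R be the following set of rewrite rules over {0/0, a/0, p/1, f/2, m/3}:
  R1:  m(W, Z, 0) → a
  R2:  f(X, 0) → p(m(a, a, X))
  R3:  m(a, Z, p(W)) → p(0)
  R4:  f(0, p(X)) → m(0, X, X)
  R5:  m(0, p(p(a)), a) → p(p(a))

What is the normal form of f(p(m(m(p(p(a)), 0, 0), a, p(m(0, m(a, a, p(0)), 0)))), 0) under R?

p(p(0))

1. f(p(m(m(p(p(a)), 0, 0), a, p(m(0, m(a, a, p(0)), 0)))), 0)  →  p(m(a, a, p(m(m(p(p(a)), 0, 0), a, p(m(0, m(a, a, p(0)), 0))))))   [R2 at ε]
2. p(m(a, a, p(m(m(p(p(a)), 0, 0), a, p(m(0, m(a, a, p(0)), 0))))))  →  p(p(0))   [R3 at 1]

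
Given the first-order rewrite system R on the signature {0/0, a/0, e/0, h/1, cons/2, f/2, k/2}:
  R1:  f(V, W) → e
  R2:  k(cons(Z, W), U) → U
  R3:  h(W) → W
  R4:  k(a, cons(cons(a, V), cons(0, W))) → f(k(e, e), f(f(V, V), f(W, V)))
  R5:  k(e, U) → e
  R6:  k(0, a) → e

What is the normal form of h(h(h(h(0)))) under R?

0

1. h(h(h(h(0))))  →  h(h(h(0)))   [R3 at ε]
2. h(h(h(0)))  →  h(h(0))   [R3 at ε]
3. h(h(0))  →  h(0)   [R3 at ε]
4. h(0)  →  0   [R3 at ε]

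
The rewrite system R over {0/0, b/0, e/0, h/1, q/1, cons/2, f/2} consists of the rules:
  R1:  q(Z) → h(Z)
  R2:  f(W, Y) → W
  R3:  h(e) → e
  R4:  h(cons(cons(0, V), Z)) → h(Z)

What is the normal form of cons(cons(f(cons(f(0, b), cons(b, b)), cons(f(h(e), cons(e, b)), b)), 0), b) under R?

cons(cons(cons(0, cons(b, b)), 0), b)

1. cons(cons(f(cons(f(0, b), cons(b, b)), cons(f(h(e), cons(e, b)), b)), 0), b)  →  cons(cons(cons(f(0, b), cons(b, b)), 0), b)   [R2 at 1.1]
2. cons(cons(cons(f(0, b), cons(b, b)), 0), b)  →  cons(cons(cons(0, cons(b, b)), 0), b)   [R2 at 1.1.1]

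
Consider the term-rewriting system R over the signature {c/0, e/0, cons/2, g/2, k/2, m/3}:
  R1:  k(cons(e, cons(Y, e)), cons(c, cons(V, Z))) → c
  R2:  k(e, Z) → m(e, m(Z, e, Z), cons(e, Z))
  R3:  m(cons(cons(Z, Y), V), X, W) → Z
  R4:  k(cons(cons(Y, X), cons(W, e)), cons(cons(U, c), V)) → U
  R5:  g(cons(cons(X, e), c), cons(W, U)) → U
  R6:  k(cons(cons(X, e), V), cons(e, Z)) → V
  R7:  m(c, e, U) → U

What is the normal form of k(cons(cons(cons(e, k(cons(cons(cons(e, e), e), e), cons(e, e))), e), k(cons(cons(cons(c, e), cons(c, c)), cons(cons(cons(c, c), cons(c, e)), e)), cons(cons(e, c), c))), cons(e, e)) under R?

1. k(cons(cons(cons(e, k(cons(cons(cons(e, e), e), e), cons(e, e))), e), k(cons(cons(cons(c, e), cons(c, c)), cons(cons(cons(c, c), cons(c, e)), e)), cons(cons(e, c), c))), cons(e, e))  →  k(cons(cons(cons(c, e), cons(c, c)), cons(cons(cons(c, c), cons(c, e)), e)), cons(cons(e, c), c))   [R6 at ε]
2. k(cons(cons(cons(c, e), cons(c, c)), cons(cons(cons(c, c), cons(c, e)), e)), cons(cons(e, c), c))  →  e   [R4 at ε]

e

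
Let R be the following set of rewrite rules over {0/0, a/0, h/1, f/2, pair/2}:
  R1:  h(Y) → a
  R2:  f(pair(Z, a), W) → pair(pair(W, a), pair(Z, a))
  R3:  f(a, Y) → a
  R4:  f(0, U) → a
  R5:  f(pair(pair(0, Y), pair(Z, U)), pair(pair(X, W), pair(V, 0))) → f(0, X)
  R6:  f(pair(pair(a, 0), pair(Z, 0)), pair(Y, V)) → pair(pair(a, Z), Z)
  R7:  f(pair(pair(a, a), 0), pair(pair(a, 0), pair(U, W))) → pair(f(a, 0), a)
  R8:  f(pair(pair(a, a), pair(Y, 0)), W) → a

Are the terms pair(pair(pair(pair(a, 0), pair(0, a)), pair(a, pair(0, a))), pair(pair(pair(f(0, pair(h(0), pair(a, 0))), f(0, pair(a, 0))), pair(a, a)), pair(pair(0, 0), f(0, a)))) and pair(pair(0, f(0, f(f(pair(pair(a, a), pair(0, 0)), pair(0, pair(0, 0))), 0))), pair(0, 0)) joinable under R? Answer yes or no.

Reduce t₁ = pair(pair(pair(pair(a, 0), pair(0, a)), pair(a, pair(0, a))), pair(pair(pair(f(0, pair(h(0), pair(a, 0))), f(0, pair(a, 0))), pair(a, a)), pair(pair(0, 0), f(0, a)))):
1. pair(pair(pair(pair(a, 0), pair(0, a)), pair(a, pair(0, a))), pair(pair(pair(f(0, pair(h(0), pair(a, 0))), f(0, pair(a, 0))), pair(a, a)), pair(pair(0, 0), f(0, a))))  →  pair(pair(pair(pair(a, 0), pair(0, a)), pair(a, pair(0, a))), pair(pair(pair(a, f(0, pair(a, 0))), pair(a, a)), pair(pair(0, 0), f(0, a))))   [R4 at 2.1.1.1]
2. pair(pair(pair(pair(a, 0), pair(0, a)), pair(a, pair(0, a))), pair(pair(pair(a, f(0, pair(a, 0))), pair(a, a)), pair(pair(0, 0), f(0, a))))  →  pair(pair(pair(pair(a, 0), pair(0, a)), pair(a, pair(0, a))), pair(pair(pair(a, a), pair(a, a)), pair(pair(0, 0), f(0, a))))   [R4 at 2.1.1.2]
3. pair(pair(pair(pair(a, 0), pair(0, a)), pair(a, pair(0, a))), pair(pair(pair(a, a), pair(a, a)), pair(pair(0, 0), f(0, a))))  →  pair(pair(pair(pair(a, 0), pair(0, a)), pair(a, pair(0, a))), pair(pair(pair(a, a), pair(a, a)), pair(pair(0, 0), a)))   [R4 at 2.2.2]

Reduce t₂ = pair(pair(0, f(0, f(f(pair(pair(a, a), pair(0, 0)), pair(0, pair(0, 0))), 0))), pair(0, 0)):
1. pair(pair(0, f(0, f(f(pair(pair(a, a), pair(0, 0)), pair(0, pair(0, 0))), 0))), pair(0, 0))  →  pair(pair(0, a), pair(0, 0))   [R4 at 1.2]

no — NF(t₁) = pair(pair(pair(pair(a, 0), pair(0, a)), pair(a, pair(0, a))), pair(pair(pair(a, a), pair(a, a)), pair(pair(0, 0), a))), NF(t₂) = pair(pair(0, a), pair(0, 0))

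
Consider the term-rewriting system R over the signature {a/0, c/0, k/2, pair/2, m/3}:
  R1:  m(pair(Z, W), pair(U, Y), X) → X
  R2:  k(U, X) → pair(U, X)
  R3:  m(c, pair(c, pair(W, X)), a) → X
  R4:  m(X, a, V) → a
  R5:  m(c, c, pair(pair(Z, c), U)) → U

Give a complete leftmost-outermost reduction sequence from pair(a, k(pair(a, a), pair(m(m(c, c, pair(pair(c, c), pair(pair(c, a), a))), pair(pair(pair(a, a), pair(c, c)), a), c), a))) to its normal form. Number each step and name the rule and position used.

1. pair(a, k(pair(a, a), pair(m(m(c, c, pair(pair(c, c), pair(pair(c, a), a))), pair(pair(pair(a, a), pair(c, c)), a), c), a)))  →  pair(a, pair(pair(a, a), pair(m(m(c, c, pair(pair(c, c), pair(pair(c, a), a))), pair(pair(pair(a, a), pair(c, c)), a), c), a)))   [R2 at 2]
2. pair(a, pair(pair(a, a), pair(m(m(c, c, pair(pair(c, c), pair(pair(c, a), a))), pair(pair(pair(a, a), pair(c, c)), a), c), a)))  →  pair(a, pair(pair(a, a), pair(m(pair(pair(c, a), a), pair(pair(pair(a, a), pair(c, c)), a), c), a)))   [R5 at 2.2.1.1]
3. pair(a, pair(pair(a, a), pair(m(pair(pair(c, a), a), pair(pair(pair(a, a), pair(c, c)), a), c), a)))  →  pair(a, pair(pair(a, a), pair(c, a)))   [R1 at 2.2.1]

pair(a, pair(pair(a, a), pair(c, a)))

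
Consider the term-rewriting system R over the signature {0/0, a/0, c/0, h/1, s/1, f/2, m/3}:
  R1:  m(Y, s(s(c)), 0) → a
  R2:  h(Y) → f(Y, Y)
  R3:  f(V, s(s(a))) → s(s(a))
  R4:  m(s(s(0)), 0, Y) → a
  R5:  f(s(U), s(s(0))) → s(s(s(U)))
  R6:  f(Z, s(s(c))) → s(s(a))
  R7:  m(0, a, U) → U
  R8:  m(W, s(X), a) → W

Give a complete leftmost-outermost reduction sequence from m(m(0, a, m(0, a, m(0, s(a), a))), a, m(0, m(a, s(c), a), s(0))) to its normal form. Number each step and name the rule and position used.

s(0)

1. m(m(0, a, m(0, a, m(0, s(a), a))), a, m(0, m(a, s(c), a), s(0)))  →  m(m(0, a, m(0, s(a), a)), a, m(0, m(a, s(c), a), s(0)))   [R7 at 1]
2. m(m(0, a, m(0, s(a), a)), a, m(0, m(a, s(c), a), s(0)))  →  m(m(0, s(a), a), a, m(0, m(a, s(c), a), s(0)))   [R7 at 1]
3. m(m(0, s(a), a), a, m(0, m(a, s(c), a), s(0)))  →  m(0, a, m(0, m(a, s(c), a), s(0)))   [R8 at 1]
4. m(0, a, m(0, m(a, s(c), a), s(0)))  →  m(0, m(a, s(c), a), s(0))   [R7 at ε]
5. m(0, m(a, s(c), a), s(0))  →  m(0, a, s(0))   [R8 at 2]
6. m(0, a, s(0))  →  s(0)   [R7 at ε]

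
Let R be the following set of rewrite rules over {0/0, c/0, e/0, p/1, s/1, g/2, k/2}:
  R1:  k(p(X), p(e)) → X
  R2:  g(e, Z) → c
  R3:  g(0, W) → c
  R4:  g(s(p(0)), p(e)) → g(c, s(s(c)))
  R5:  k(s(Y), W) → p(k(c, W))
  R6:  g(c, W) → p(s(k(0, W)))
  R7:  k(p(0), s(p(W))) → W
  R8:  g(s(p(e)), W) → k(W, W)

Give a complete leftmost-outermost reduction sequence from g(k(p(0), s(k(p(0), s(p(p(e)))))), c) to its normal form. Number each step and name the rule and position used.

c

1. g(k(p(0), s(k(p(0), s(p(p(e)))))), c)  →  g(k(p(0), s(p(e))), c)   [R7 at 1.2.1]
2. g(k(p(0), s(p(e))), c)  →  g(e, c)   [R7 at 1]
3. g(e, c)  →  c   [R2 at ε]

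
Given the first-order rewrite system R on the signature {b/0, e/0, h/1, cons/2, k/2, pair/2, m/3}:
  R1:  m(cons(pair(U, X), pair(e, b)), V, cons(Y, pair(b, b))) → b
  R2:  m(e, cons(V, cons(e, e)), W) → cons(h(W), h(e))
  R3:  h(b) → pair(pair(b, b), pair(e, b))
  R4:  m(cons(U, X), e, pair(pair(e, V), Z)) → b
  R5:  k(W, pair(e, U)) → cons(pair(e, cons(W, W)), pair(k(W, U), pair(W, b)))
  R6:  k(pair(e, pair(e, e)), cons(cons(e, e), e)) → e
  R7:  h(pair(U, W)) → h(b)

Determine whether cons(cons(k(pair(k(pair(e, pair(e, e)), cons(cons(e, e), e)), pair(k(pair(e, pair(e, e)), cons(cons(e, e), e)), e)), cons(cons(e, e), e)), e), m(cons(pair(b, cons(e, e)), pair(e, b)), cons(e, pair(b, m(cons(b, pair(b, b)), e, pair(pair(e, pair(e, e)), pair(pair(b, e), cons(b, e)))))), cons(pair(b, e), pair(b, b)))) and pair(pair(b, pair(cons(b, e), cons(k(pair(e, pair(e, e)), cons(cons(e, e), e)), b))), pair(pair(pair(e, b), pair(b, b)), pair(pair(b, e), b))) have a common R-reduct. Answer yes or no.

no — NF(t₁) = cons(cons(e, e), b), NF(t₂) = pair(pair(b, pair(cons(b, e), cons(e, b))), pair(pair(pair(e, b), pair(b, b)), pair(pair(b, e), b)))

Reduce t₁ = cons(cons(k(pair(k(pair(e, pair(e, e)), cons(cons(e, e), e)), pair(k(pair(e, pair(e, e)), cons(cons(e, e), e)), e)), cons(cons(e, e), e)), e), m(cons(pair(b, cons(e, e)), pair(e, b)), cons(e, pair(b, m(cons(b, pair(b, b)), e, pair(pair(e, pair(e, e)), pair(pair(b, e), cons(b, e)))))), cons(pair(b, e), pair(b, b)))):
1. cons(cons(k(pair(k(pair(e, pair(e, e)), cons(cons(e, e), e)), pair(k(pair(e, pair(e, e)), cons(cons(e, e), e)), e)), cons(cons(e, e), e)), e), m(cons(pair(b, cons(e, e)), pair(e, b)), cons(e, pair(b, m(cons(b, pair(b, b)), e, pair(pair(e, pair(e, e)), pair(pair(b, e), cons(b, e)))))), cons(pair(b, e), pair(b, b))))  →  cons(cons(k(pair(e, pair(k(pair(e, pair(e, e)), cons(cons(e, e), e)), e)), cons(cons(e, e), e)), e), m(cons(pair(b, cons(e, e)), pair(e, b)), cons(e, pair(b, m(cons(b, pair(b, b)), e, pair(pair(e, pair(e, e)), pair(pair(b, e), cons(b, e)))))), cons(pair(b, e), pair(b, b))))   [R6 at 1.1.1.1]
2. cons(cons(k(pair(e, pair(k(pair(e, pair(e, e)), cons(cons(e, e), e)), e)), cons(cons(e, e), e)), e), m(cons(pair(b, cons(e, e)), pair(e, b)), cons(e, pair(b, m(cons(b, pair(b, b)), e, pair(pair(e, pair(e, e)), pair(pair(b, e), cons(b, e)))))), cons(pair(b, e), pair(b, b))))  →  cons(cons(k(pair(e, pair(e, e)), cons(cons(e, e), e)), e), m(cons(pair(b, cons(e, e)), pair(e, b)), cons(e, pair(b, m(cons(b, pair(b, b)), e, pair(pair(e, pair(e, e)), pair(pair(b, e), cons(b, e)))))), cons(pair(b, e), pair(b, b))))   [R6 at 1.1.1.2.1]
3. cons(cons(k(pair(e, pair(e, e)), cons(cons(e, e), e)), e), m(cons(pair(b, cons(e, e)), pair(e, b)), cons(e, pair(b, m(cons(b, pair(b, b)), e, pair(pair(e, pair(e, e)), pair(pair(b, e), cons(b, e)))))), cons(pair(b, e), pair(b, b))))  →  cons(cons(e, e), m(cons(pair(b, cons(e, e)), pair(e, b)), cons(e, pair(b, m(cons(b, pair(b, b)), e, pair(pair(e, pair(e, e)), pair(pair(b, e), cons(b, e)))))), cons(pair(b, e), pair(b, b))))   [R6 at 1.1]
4. cons(cons(e, e), m(cons(pair(b, cons(e, e)), pair(e, b)), cons(e, pair(b, m(cons(b, pair(b, b)), e, pair(pair(e, pair(e, e)), pair(pair(b, e), cons(b, e)))))), cons(pair(b, e), pair(b, b))))  →  cons(cons(e, e), b)   [R1 at 2]

Reduce t₂ = pair(pair(b, pair(cons(b, e), cons(k(pair(e, pair(e, e)), cons(cons(e, e), e)), b))), pair(pair(pair(e, b), pair(b, b)), pair(pair(b, e), b))):
1. pair(pair(b, pair(cons(b, e), cons(k(pair(e, pair(e, e)), cons(cons(e, e), e)), b))), pair(pair(pair(e, b), pair(b, b)), pair(pair(b, e), b)))  →  pair(pair(b, pair(cons(b, e), cons(e, b))), pair(pair(pair(e, b), pair(b, b)), pair(pair(b, e), b)))   [R6 at 1.2.2.1]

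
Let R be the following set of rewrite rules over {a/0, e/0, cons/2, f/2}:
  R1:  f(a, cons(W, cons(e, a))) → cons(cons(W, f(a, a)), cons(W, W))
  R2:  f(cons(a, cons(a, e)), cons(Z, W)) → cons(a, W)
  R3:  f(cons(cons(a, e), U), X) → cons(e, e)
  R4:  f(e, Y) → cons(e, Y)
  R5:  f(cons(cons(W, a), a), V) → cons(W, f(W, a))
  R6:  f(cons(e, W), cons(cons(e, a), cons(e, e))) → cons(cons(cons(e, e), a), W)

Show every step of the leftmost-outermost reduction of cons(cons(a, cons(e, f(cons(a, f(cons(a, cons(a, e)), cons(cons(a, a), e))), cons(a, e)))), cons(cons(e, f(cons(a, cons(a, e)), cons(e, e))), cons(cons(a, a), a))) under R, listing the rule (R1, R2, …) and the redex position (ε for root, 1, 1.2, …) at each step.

1. cons(cons(a, cons(e, f(cons(a, f(cons(a, cons(a, e)), cons(cons(a, a), e))), cons(a, e)))), cons(cons(e, f(cons(a, cons(a, e)), cons(e, e))), cons(cons(a, a), a)))  →  cons(cons(a, cons(e, f(cons(a, cons(a, e)), cons(a, e)))), cons(cons(e, f(cons(a, cons(a, e)), cons(e, e))), cons(cons(a, a), a)))   [R2 at 1.2.2.1.2]
2. cons(cons(a, cons(e, f(cons(a, cons(a, e)), cons(a, e)))), cons(cons(e, f(cons(a, cons(a, e)), cons(e, e))), cons(cons(a, a), a)))  →  cons(cons(a, cons(e, cons(a, e))), cons(cons(e, f(cons(a, cons(a, e)), cons(e, e))), cons(cons(a, a), a)))   [R2 at 1.2.2]
3. cons(cons(a, cons(e, cons(a, e))), cons(cons(e, f(cons(a, cons(a, e)), cons(e, e))), cons(cons(a, a), a)))  →  cons(cons(a, cons(e, cons(a, e))), cons(cons(e, cons(a, e)), cons(cons(a, a), a)))   [R2 at 2.1.2]

cons(cons(a, cons(e, cons(a, e))), cons(cons(e, cons(a, e)), cons(cons(a, a), a)))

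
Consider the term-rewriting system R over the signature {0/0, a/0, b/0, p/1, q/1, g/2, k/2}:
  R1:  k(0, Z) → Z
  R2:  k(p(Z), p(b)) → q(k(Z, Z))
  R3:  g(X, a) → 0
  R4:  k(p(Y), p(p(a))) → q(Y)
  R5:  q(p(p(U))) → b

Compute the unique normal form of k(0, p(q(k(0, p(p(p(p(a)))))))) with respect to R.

p(b)

1. k(0, p(q(k(0, p(p(p(p(a))))))))  →  p(q(k(0, p(p(p(p(a)))))))   [R1 at ε]
2. p(q(k(0, p(p(p(p(a)))))))  →  p(q(p(p(p(p(a))))))   [R1 at 1.1]
3. p(q(p(p(p(p(a))))))  →  p(b)   [R5 at 1]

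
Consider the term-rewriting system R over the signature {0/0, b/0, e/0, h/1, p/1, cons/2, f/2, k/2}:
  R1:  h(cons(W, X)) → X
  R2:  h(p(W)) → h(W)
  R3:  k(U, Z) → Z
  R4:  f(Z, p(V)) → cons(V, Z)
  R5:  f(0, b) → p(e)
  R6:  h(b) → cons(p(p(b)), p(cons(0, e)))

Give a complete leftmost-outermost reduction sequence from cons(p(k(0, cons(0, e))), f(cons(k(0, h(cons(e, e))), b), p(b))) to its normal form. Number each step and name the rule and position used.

cons(p(cons(0, e)), cons(b, cons(e, b)))

1. cons(p(k(0, cons(0, e))), f(cons(k(0, h(cons(e, e))), b), p(b)))  →  cons(p(cons(0, e)), f(cons(k(0, h(cons(e, e))), b), p(b)))   [R3 at 1.1]
2. cons(p(cons(0, e)), f(cons(k(0, h(cons(e, e))), b), p(b)))  →  cons(p(cons(0, e)), cons(b, cons(k(0, h(cons(e, e))), b)))   [R4 at 2]
3. cons(p(cons(0, e)), cons(b, cons(k(0, h(cons(e, e))), b)))  →  cons(p(cons(0, e)), cons(b, cons(h(cons(e, e)), b)))   [R3 at 2.2.1]
4. cons(p(cons(0, e)), cons(b, cons(h(cons(e, e)), b)))  →  cons(p(cons(0, e)), cons(b, cons(e, b)))   [R1 at 2.2.1]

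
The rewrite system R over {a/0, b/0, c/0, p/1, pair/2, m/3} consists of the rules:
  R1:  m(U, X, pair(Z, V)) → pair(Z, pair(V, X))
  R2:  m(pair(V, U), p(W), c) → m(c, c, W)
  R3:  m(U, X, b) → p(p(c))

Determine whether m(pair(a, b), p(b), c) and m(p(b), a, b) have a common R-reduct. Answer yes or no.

yes — NF(t₁) = p(p(c)), NF(t₂) = p(p(c))

Reduce t₁ = m(pair(a, b), p(b), c):
1. m(pair(a, b), p(b), c)  →  m(c, c, b)   [R2 at ε]
2. m(c, c, b)  →  p(p(c))   [R3 at ε]

Reduce t₂ = m(p(b), a, b):
1. m(p(b), a, b)  →  p(p(c))   [R3 at ε]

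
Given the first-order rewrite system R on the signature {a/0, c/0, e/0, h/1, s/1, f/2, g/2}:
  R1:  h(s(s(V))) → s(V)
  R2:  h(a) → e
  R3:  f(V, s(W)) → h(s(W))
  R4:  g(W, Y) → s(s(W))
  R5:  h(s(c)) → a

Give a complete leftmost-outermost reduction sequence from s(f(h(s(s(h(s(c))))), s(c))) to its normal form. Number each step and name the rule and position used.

1. s(f(h(s(s(h(s(c))))), s(c)))  →  s(h(s(c)))   [R3 at 1]
2. s(h(s(c)))  →  s(a)   [R5 at 1]

s(a)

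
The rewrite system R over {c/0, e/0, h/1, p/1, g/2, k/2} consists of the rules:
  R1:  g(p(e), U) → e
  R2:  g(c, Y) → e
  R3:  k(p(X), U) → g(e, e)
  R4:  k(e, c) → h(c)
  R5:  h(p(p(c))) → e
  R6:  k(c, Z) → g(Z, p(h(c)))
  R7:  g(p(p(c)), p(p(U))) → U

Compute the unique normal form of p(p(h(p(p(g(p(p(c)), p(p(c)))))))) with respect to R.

p(p(e))

1. p(p(h(p(p(g(p(p(c)), p(p(c))))))))  →  p(p(h(p(p(c)))))   [R7 at 1.1.1.1.1]
2. p(p(h(p(p(c)))))  →  p(p(e))   [R5 at 1.1]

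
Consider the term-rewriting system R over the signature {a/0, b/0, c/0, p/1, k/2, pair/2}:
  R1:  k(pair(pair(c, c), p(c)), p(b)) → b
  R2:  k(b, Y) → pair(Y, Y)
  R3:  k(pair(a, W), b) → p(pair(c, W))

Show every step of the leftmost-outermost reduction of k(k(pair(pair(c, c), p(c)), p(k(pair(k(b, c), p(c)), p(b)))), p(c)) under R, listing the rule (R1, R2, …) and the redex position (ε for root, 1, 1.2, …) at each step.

1. k(k(pair(pair(c, c), p(c)), p(k(pair(k(b, c), p(c)), p(b)))), p(c))  →  k(k(pair(pair(c, c), p(c)), p(k(pair(pair(c, c), p(c)), p(b)))), p(c))   [R2 at 1.2.1.1.1]
2. k(k(pair(pair(c, c), p(c)), p(k(pair(pair(c, c), p(c)), p(b)))), p(c))  →  k(k(pair(pair(c, c), p(c)), p(b)), p(c))   [R1 at 1.2.1]
3. k(k(pair(pair(c, c), p(c)), p(b)), p(c))  →  k(b, p(c))   [R1 at 1]
4. k(b, p(c))  →  pair(p(c), p(c))   [R2 at ε]

pair(p(c), p(c))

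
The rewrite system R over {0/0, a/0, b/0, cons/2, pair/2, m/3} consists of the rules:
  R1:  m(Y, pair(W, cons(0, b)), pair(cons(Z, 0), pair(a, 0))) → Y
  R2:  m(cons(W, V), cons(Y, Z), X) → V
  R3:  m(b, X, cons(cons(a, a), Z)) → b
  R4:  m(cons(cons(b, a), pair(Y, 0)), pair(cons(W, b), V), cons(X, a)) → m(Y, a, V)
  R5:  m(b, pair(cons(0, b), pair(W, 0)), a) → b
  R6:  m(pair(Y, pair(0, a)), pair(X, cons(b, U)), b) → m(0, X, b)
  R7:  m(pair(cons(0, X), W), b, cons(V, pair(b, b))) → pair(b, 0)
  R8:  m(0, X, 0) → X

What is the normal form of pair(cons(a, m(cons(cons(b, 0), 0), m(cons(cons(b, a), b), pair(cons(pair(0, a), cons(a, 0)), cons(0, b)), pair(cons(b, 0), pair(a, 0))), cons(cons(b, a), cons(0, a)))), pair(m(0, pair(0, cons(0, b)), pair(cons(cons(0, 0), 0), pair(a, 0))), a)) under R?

1. pair(cons(a, m(cons(cons(b, 0), 0), m(cons(cons(b, a), b), pair(cons(pair(0, a), cons(a, 0)), cons(0, b)), pair(cons(b, 0), pair(a, 0))), cons(cons(b, a), cons(0, a)))), pair(m(0, pair(0, cons(0, b)), pair(cons(cons(0, 0), 0), pair(a, 0))), a))  →  pair(cons(a, m(cons(cons(b, 0), 0), cons(cons(b, a), b), cons(cons(b, a), cons(0, a)))), pair(m(0, pair(0, cons(0, b)), pair(cons(cons(0, 0), 0), pair(a, 0))), a))   [R1 at 1.2.2]
2. pair(cons(a, m(cons(cons(b, 0), 0), cons(cons(b, a), b), cons(cons(b, a), cons(0, a)))), pair(m(0, pair(0, cons(0, b)), pair(cons(cons(0, 0), 0), pair(a, 0))), a))  →  pair(cons(a, 0), pair(m(0, pair(0, cons(0, b)), pair(cons(cons(0, 0), 0), pair(a, 0))), a))   [R2 at 1.2]
3. pair(cons(a, 0), pair(m(0, pair(0, cons(0, b)), pair(cons(cons(0, 0), 0), pair(a, 0))), a))  →  pair(cons(a, 0), pair(0, a))   [R1 at 2.1]

pair(cons(a, 0), pair(0, a))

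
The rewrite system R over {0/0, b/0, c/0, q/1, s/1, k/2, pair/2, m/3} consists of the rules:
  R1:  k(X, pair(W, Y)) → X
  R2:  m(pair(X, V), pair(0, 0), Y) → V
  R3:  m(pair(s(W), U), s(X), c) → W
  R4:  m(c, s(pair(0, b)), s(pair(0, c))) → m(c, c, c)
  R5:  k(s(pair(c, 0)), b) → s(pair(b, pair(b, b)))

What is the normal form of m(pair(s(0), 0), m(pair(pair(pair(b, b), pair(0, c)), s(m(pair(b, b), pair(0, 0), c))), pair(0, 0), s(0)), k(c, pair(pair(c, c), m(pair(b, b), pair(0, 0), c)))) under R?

0

1. m(pair(s(0), 0), m(pair(pair(pair(b, b), pair(0, c)), s(m(pair(b, b), pair(0, 0), c))), pair(0, 0), s(0)), k(c, pair(pair(c, c), m(pair(b, b), pair(0, 0), c))))  →  m(pair(s(0), 0), s(m(pair(b, b), pair(0, 0), c)), k(c, pair(pair(c, c), m(pair(b, b), pair(0, 0), c))))   [R2 at 2]
2. m(pair(s(0), 0), s(m(pair(b, b), pair(0, 0), c)), k(c, pair(pair(c, c), m(pair(b, b), pair(0, 0), c))))  →  m(pair(s(0), 0), s(b), k(c, pair(pair(c, c), m(pair(b, b), pair(0, 0), c))))   [R2 at 2.1]
3. m(pair(s(0), 0), s(b), k(c, pair(pair(c, c), m(pair(b, b), pair(0, 0), c))))  →  m(pair(s(0), 0), s(b), c)   [R1 at 3]
4. m(pair(s(0), 0), s(b), c)  →  0   [R3 at ε]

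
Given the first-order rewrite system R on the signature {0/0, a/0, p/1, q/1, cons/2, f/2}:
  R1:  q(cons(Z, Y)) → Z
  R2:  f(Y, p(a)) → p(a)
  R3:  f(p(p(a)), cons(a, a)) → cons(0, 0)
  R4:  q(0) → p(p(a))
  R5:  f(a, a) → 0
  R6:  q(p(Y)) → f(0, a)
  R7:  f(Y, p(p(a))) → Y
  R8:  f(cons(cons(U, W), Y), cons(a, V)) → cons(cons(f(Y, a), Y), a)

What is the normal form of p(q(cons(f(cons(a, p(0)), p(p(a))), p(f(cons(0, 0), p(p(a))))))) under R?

p(cons(a, p(0)))

1. p(q(cons(f(cons(a, p(0)), p(p(a))), p(f(cons(0, 0), p(p(a)))))))  →  p(f(cons(a, p(0)), p(p(a))))   [R1 at 1]
2. p(f(cons(a, p(0)), p(p(a))))  →  p(cons(a, p(0)))   [R7 at 1]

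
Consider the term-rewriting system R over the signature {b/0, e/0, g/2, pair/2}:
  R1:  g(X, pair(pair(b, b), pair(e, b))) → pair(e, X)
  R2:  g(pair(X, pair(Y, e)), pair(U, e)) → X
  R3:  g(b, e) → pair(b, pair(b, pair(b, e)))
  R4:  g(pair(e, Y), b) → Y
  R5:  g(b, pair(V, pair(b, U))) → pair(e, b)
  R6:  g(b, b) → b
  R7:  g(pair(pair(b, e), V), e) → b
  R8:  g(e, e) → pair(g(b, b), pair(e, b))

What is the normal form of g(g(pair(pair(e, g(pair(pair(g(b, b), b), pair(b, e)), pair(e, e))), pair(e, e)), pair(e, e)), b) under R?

1. g(g(pair(pair(e, g(pair(pair(g(b, b), b), pair(b, e)), pair(e, e))), pair(e, e)), pair(e, e)), b)  →  g(pair(e, g(pair(pair(g(b, b), b), pair(b, e)), pair(e, e))), b)   [R2 at 1]
2. g(pair(e, g(pair(pair(g(b, b), b), pair(b, e)), pair(e, e))), b)  →  g(pair(pair(g(b, b), b), pair(b, e)), pair(e, e))   [R4 at ε]
3. g(pair(pair(g(b, b), b), pair(b, e)), pair(e, e))  →  pair(g(b, b), b)   [R2 at ε]
4. pair(g(b, b), b)  →  pair(b, b)   [R6 at 1]

pair(b, b)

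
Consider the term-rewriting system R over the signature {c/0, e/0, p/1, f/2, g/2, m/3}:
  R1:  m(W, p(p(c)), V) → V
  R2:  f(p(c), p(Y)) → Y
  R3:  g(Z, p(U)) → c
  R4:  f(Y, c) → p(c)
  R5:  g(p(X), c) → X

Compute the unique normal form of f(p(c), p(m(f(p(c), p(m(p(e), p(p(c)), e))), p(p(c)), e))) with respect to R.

1. f(p(c), p(m(f(p(c), p(m(p(e), p(p(c)), e))), p(p(c)), e)))  →  m(f(p(c), p(m(p(e), p(p(c)), e))), p(p(c)), e)   [R2 at ε]
2. m(f(p(c), p(m(p(e), p(p(c)), e))), p(p(c)), e)  →  e   [R1 at ε]

e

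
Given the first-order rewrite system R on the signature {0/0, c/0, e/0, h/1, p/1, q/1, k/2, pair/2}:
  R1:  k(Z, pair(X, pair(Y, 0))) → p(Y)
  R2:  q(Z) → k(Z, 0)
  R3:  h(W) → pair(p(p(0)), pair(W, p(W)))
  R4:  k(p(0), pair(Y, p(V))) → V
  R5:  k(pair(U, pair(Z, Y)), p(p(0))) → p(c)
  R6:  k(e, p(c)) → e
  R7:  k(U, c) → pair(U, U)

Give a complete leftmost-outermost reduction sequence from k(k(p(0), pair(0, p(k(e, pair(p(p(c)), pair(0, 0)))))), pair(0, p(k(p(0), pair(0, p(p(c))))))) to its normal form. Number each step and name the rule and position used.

p(c)

1. k(k(p(0), pair(0, p(k(e, pair(p(p(c)), pair(0, 0)))))), pair(0, p(k(p(0), pair(0, p(p(c)))))))  →  k(k(e, pair(p(p(c)), pair(0, 0))), pair(0, p(k(p(0), pair(0, p(p(c)))))))   [R4 at 1]
2. k(k(e, pair(p(p(c)), pair(0, 0))), pair(0, p(k(p(0), pair(0, p(p(c)))))))  →  k(p(0), pair(0, p(k(p(0), pair(0, p(p(c)))))))   [R1 at 1]
3. k(p(0), pair(0, p(k(p(0), pair(0, p(p(c)))))))  →  k(p(0), pair(0, p(p(c))))   [R4 at ε]
4. k(p(0), pair(0, p(p(c))))  →  p(c)   [R4 at ε]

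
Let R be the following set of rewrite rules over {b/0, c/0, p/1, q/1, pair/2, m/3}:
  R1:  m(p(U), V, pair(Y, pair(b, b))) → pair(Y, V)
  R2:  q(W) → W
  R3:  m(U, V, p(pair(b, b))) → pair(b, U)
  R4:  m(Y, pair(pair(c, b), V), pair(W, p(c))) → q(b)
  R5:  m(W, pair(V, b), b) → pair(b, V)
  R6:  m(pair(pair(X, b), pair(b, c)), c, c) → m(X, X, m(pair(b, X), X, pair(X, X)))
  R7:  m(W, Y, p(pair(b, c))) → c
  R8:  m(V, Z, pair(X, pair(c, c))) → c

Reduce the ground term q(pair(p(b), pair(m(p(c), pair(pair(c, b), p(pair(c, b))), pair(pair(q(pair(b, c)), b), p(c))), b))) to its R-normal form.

1. q(pair(p(b), pair(m(p(c), pair(pair(c, b), p(pair(c, b))), pair(pair(q(pair(b, c)), b), p(c))), b)))  →  pair(p(b), pair(m(p(c), pair(pair(c, b), p(pair(c, b))), pair(pair(q(pair(b, c)), b), p(c))), b))   [R2 at ε]
2. pair(p(b), pair(m(p(c), pair(pair(c, b), p(pair(c, b))), pair(pair(q(pair(b, c)), b), p(c))), b))  →  pair(p(b), pair(q(b), b))   [R4 at 2.1]
3. pair(p(b), pair(q(b), b))  →  pair(p(b), pair(b, b))   [R2 at 2.1]

pair(p(b), pair(b, b))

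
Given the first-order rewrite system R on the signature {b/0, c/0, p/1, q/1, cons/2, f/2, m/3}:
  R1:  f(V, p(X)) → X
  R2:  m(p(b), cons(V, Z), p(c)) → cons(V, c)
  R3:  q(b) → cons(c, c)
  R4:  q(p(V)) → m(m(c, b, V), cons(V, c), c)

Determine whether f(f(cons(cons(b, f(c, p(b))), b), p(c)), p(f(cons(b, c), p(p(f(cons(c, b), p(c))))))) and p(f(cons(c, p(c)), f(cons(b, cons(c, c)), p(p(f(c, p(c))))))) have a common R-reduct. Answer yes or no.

Reduce t₁ = f(f(cons(cons(b, f(c, p(b))), b), p(c)), p(f(cons(b, c), p(p(f(cons(c, b), p(c))))))):
1. f(f(cons(cons(b, f(c, p(b))), b), p(c)), p(f(cons(b, c), p(p(f(cons(c, b), p(c)))))))  →  f(cons(b, c), p(p(f(cons(c, b), p(c)))))   [R1 at ε]
2. f(cons(b, c), p(p(f(cons(c, b), p(c)))))  →  p(f(cons(c, b), p(c)))   [R1 at ε]
3. p(f(cons(c, b), p(c)))  →  p(c)   [R1 at 1]

Reduce t₂ = p(f(cons(c, p(c)), f(cons(b, cons(c, c)), p(p(f(c, p(c))))))):
1. p(f(cons(c, p(c)), f(cons(b, cons(c, c)), p(p(f(c, p(c)))))))  →  p(f(cons(c, p(c)), p(f(c, p(c)))))   [R1 at 1.2]
2. p(f(cons(c, p(c)), p(f(c, p(c)))))  →  p(f(c, p(c)))   [R1 at 1]
3. p(f(c, p(c)))  →  p(c)   [R1 at 1]

yes — NF(t₁) = p(c), NF(t₂) = p(c)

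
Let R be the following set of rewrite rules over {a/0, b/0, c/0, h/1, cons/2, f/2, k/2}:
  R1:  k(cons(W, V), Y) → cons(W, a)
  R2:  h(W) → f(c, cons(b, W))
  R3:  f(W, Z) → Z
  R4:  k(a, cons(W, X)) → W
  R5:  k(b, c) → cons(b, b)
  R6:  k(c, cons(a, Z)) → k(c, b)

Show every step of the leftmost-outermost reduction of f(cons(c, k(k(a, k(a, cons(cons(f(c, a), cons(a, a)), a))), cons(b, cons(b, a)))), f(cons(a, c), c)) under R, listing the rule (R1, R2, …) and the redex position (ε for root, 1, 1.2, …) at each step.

c

1. f(cons(c, k(k(a, k(a, cons(cons(f(c, a), cons(a, a)), a))), cons(b, cons(b, a)))), f(cons(a, c), c))  →  f(cons(a, c), c)   [R3 at ε]
2. f(cons(a, c), c)  →  c   [R3 at ε]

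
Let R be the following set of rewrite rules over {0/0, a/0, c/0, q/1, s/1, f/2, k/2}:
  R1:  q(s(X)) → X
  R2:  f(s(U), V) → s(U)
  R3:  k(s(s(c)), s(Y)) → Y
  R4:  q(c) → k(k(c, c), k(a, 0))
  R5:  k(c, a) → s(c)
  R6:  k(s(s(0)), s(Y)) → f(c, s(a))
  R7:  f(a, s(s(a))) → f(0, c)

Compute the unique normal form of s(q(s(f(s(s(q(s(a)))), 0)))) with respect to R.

s(s(s(a)))

1. s(q(s(f(s(s(q(s(a)))), 0))))  →  s(f(s(s(q(s(a)))), 0))   [R1 at 1]
2. s(f(s(s(q(s(a)))), 0))  →  s(s(s(q(s(a)))))   [R2 at 1]
3. s(s(s(q(s(a)))))  →  s(s(s(a)))   [R1 at 1.1.1]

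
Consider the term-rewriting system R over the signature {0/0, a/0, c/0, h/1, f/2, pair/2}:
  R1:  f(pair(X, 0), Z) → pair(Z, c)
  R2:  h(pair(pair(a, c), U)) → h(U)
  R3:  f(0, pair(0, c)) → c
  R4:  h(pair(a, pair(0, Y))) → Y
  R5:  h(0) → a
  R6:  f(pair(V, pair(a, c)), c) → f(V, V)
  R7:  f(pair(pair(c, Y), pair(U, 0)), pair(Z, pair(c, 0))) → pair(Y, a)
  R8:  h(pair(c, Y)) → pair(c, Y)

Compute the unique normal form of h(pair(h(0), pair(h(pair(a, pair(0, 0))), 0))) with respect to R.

0

1. h(pair(h(0), pair(h(pair(a, pair(0, 0))), 0)))  →  h(pair(a, pair(h(pair(a, pair(0, 0))), 0)))   [R5 at 1.1]
2. h(pair(a, pair(h(pair(a, pair(0, 0))), 0)))  →  h(pair(a, pair(0, 0)))   [R4 at 1.2.1]
3. h(pair(a, pair(0, 0)))  →  0   [R4 at ε]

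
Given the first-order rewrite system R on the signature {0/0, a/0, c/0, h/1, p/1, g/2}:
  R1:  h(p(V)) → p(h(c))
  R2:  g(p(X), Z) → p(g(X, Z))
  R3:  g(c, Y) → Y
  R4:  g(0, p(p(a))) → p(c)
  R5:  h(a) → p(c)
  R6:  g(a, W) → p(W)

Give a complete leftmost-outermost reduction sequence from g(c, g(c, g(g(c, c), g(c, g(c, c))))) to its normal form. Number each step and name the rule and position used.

1. g(c, g(c, g(g(c, c), g(c, g(c, c)))))  →  g(c, g(g(c, c), g(c, g(c, c))))   [R3 at ε]
2. g(c, g(g(c, c), g(c, g(c, c))))  →  g(g(c, c), g(c, g(c, c)))   [R3 at ε]
3. g(g(c, c), g(c, g(c, c)))  →  g(c, g(c, g(c, c)))   [R3 at 1]
4. g(c, g(c, g(c, c)))  →  g(c, g(c, c))   [R3 at ε]
5. g(c, g(c, c))  →  g(c, c)   [R3 at ε]
6. g(c, c)  →  c   [R3 at ε]

c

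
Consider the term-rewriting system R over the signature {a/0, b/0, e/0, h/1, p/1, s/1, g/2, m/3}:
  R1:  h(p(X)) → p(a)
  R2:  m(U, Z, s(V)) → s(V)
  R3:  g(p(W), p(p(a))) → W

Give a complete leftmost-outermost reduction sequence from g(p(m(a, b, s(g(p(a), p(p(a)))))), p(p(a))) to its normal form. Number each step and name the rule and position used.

1. g(p(m(a, b, s(g(p(a), p(p(a)))))), p(p(a)))  →  m(a, b, s(g(p(a), p(p(a)))))   [R3 at ε]
2. m(a, b, s(g(p(a), p(p(a)))))  →  s(g(p(a), p(p(a))))   [R2 at ε]
3. s(g(p(a), p(p(a))))  →  s(a)   [R3 at 1]

s(a)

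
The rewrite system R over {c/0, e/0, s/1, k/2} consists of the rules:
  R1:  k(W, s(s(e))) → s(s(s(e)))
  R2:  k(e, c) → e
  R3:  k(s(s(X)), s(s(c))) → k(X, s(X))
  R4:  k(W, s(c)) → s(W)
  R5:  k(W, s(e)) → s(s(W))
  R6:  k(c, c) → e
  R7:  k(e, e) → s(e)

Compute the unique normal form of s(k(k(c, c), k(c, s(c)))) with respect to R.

s(s(e))

1. s(k(k(c, c), k(c, s(c))))  →  s(k(e, k(c, s(c))))   [R6 at 1.1]
2. s(k(e, k(c, s(c))))  →  s(k(e, s(c)))   [R4 at 1.2]
3. s(k(e, s(c)))  →  s(s(e))   [R4 at 1]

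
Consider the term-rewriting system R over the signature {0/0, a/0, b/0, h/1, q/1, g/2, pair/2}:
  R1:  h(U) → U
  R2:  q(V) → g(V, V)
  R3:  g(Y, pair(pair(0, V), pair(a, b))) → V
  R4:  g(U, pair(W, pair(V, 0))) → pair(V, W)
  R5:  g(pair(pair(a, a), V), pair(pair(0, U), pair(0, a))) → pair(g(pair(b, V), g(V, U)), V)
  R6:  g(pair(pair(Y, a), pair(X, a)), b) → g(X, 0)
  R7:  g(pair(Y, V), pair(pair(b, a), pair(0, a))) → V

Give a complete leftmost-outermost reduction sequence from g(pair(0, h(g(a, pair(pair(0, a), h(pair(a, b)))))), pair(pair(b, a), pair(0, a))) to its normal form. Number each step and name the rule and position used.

1. g(pair(0, h(g(a, pair(pair(0, a), h(pair(a, b)))))), pair(pair(b, a), pair(0, a)))  →  h(g(a, pair(pair(0, a), h(pair(a, b)))))   [R7 at ε]
2. h(g(a, pair(pair(0, a), h(pair(a, b)))))  →  g(a, pair(pair(0, a), h(pair(a, b))))   [R1 at ε]
3. g(a, pair(pair(0, a), h(pair(a, b))))  →  g(a, pair(pair(0, a), pair(a, b)))   [R1 at 2.2]
4. g(a, pair(pair(0, a), pair(a, b)))  →  a   [R3 at ε]

a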